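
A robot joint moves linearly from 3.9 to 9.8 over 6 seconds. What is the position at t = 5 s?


s = t/T = 5/6 = 0.8333
p(t) = p0 + (pf-p0)*s
= 3.9 + (9.8 - 3.9) * 0.8333
= 8.8167


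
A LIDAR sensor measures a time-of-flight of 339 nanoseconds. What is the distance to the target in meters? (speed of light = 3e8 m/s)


tof = 339 ns = 3.39e-07 s
dist = c * tof / 2
= 3e8 * 3.39e-07 / 2
= 50.85 m


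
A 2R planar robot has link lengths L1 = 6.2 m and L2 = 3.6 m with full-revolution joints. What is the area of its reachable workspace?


r_max = L1 + L2 = 9.8 m
r_min = |L1 - L2| = 2.6 m
Area = pi*(r_max^2 - r_min^2)
= pi*(96.04 - 6.76)
= pi * 89.28
= 280.4814 m^2


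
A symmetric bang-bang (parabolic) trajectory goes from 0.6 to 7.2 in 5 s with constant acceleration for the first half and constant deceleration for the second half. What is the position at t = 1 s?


Symmetric rest-to-rest: each phase covers (pf-p0)/2 in time T/2. 0.5*a*(T/2)^2 = (pf-p0)/2 => a = 4*(pf-p0)/T^2
a = 4*(7.2-0.6)/5^2 = 1.056
t = 1 is in the acceleration phase (t <= T/2).
p = p0 + 0.5*a*t^2 = 0.6 + 0.5*1.056*1^2
= 1.128


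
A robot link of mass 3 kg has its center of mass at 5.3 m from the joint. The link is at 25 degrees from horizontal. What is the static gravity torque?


tau = m*g*L*cos(angle)
= 3 * 9.81 * 5.3 * cos(25 deg)
= 3 * 9.81 * 5.3 * 0.9063
= 141.365 Nm


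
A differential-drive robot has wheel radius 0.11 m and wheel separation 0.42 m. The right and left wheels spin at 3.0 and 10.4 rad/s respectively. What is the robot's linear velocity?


vR = r*wR = 0.11*3.0 = 0.33 m/s
vL = r*wL = 0.11*10.4 = 1.144 m/s
v = (vR+vL)/2 = 0.737 m/s
omega = (vR-vL)/L = -1.9381 rad/s
linear velocity = 0.737 m/s


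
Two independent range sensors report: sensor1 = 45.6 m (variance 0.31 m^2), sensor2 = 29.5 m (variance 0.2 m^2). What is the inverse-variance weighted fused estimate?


w1 = (1/var1) / (1/var1 + 1/var2)
   = 3.2258 / (3.2258 + 5.0) = 0.3922
w2 = 1 - w1 = 0.6078
fused = w1*s1 + w2*s2 = 17.8824 + 17.9314
= 35.8137 m


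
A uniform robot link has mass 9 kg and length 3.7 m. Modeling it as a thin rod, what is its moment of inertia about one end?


I = (1/3) * m * L^2
= (1/3) * 9 * 3.7^2
= 0.333333 * 9 * 13.69
= 41.07 kg*m^2


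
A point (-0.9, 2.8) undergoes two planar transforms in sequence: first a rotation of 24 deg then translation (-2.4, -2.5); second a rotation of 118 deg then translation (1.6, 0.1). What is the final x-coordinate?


After transform 1:
x1 = cos(24)*-0.9 - sin(24)*2.8 + -2.4 = -4.3611
y1 = sin(24)*-0.9 + cos(24)*2.8 + -2.5 = -0.3081
After transform 2:
x2 = cos(118)*-4.3611 - sin(118)*-0.3081 + 1.6
= 3.9195


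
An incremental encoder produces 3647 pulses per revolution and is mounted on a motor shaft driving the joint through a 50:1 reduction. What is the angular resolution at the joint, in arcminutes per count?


counts per rev = 3647
effective counts at joint = 3647 * 50 = 182350
resolution = 360*60 / 182350
= 0.1185 arcmin/count


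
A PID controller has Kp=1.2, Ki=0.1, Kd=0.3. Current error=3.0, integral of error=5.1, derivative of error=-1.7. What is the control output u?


u = Kp*e + Ki*int(e) + Kd*de/dt
= 1.2*3.0 + 0.1*5.1 + 0.3*(-1.7)
= 3.6 + 0.51 + -0.51
= 3.6


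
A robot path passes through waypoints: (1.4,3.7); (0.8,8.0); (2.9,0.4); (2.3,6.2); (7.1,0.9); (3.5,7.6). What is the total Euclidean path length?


Segment lengths:
  seg1 = sqrt((-0.6)^2 + (4.3)^2) = 4.3417
  seg2 = sqrt((2.1)^2 + (-7.6)^2) = 7.8848
  seg3 = sqrt((-0.6)^2 + (5.8)^2) = 5.831
  seg4 = sqrt((4.8)^2 + (-5.3)^2) = 7.1505
  seg5 = sqrt((-3.6)^2 + (6.7)^2) = 7.6059
Total = 32.8138


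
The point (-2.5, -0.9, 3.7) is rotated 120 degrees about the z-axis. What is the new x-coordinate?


Rotation about z-axis: x' = x*cos(theta) - y*sin(theta)
= -2.5 * -0.5 - -0.9 * 0.866
= 2.0294


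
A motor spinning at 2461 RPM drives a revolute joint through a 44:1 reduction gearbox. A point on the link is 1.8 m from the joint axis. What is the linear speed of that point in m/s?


omega_motor = 2461 * 2*pi/60 = 257.7153 rad/s
omega_joint = omega_motor / 44 = 5.8572 rad/s
v = omega_joint * r = 5.8572 * 1.8
= 10.5429 m/s


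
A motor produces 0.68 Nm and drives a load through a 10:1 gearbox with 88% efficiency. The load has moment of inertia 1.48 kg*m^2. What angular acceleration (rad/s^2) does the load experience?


tau_out = tau_motor * N * eta
= 0.68 * 10 * 0.88 = 5.984 Nm
alpha = tau_out / I = 5.984 / 1.48
= 4.0432 rad/s^2


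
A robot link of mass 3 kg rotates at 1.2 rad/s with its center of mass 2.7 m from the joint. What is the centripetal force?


F = m * omega^2 * r
= 3 * 1.2^2 * 2.7
= 3 * 1.44 * 2.7
= 11.664 N


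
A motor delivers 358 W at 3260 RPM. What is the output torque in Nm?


omega = 3260 * 2*pi/60 = 341.3864 rad/s
tau = P / omega = 358 / 341.3864
= 1.0487 Nm


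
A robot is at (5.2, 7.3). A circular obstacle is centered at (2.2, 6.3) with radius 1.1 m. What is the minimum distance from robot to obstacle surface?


center_dist = sqrt((5.2-2.2)^2 + (7.3-6.3)^2)
= sqrt(9.0 + 1.0)
= 3.1623
min_dist = center_dist - radius = 3.1623 - 1.1 = 2.0623 m


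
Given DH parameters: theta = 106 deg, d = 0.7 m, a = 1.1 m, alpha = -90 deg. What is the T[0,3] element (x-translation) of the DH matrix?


T[0,3] = a * cos(theta)
= 1.1 * cos(106 deg)
= 1.1 * -0.2756
= -0.3032


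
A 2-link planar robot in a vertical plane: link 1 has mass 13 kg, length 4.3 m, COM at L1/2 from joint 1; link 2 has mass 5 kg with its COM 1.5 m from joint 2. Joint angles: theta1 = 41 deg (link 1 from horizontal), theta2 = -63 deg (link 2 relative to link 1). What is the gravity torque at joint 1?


Horizontal distance from joint 1 to link-1 COM:
  x_c1 = (L1/2)*cos(t1) = 2.15 * 0.7547 = 1.6226 m
Horizontal distance from joint 1 to link-2 COM:
  x_c2 = L1*cos(t1) + Lc2*cos(t1+t2)
       = 4.3*0.7547 + 1.5*0.9272 = 4.636 m
tau1 = m1*g*x_c1 + m2*g*x_c2
     = 13*9.81*1.6226 + 5*9.81*4.636
     = 206.9334 + 227.3971
     = 434.3306 Nm


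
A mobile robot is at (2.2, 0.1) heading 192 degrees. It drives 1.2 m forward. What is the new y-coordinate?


y_new = y0 + d*sin(theta)
= 0.1 + 1.2*sin(192)
= 0.1 + -0.2495
= -0.1495


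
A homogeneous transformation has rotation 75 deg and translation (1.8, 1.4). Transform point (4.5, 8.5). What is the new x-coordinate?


x' = cos(theta)*px - sin(theta)*py + tx
= 0.2588*4.5 - 0.9659*8.5 + 1.8
= -5.2457


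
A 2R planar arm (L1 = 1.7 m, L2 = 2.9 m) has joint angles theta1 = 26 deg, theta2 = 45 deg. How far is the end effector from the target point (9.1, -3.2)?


End effector via forward kinematics:
x = L1*cos(t1) + L2*cos(t1+t2) = 2.4721
y = L1*sin(t1) + L2*sin(t1+t2) = 3.4872
Distance to target:
d = sqrt((9.1 - 2.4721)^2 + (-3.2 - 3.4872)^2)
= sqrt(43.9291 + 44.7191)
= 9.4153 m


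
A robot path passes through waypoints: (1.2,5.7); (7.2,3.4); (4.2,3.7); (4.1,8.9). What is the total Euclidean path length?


Segment lengths:
  seg1 = sqrt((6.0)^2 + (-2.3)^2) = 6.4257
  seg2 = sqrt((-3.0)^2 + (0.3)^2) = 3.015
  seg3 = sqrt((-0.1)^2 + (5.2)^2) = 5.201
Total = 14.6417


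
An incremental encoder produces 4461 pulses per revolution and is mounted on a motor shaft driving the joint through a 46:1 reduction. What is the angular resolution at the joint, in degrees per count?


counts per rev = 4461
effective counts at joint = 4461 * 46 = 205206
resolution = 360 / 205206
= 0.0018 deg/count


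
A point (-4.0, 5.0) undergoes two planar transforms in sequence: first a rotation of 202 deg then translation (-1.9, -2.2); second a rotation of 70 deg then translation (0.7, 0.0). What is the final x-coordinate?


After transform 1:
x1 = cos(202)*-4.0 - sin(202)*5.0 + -1.9 = 3.6818
y1 = sin(202)*-4.0 + cos(202)*5.0 + -2.2 = -5.3375
After transform 2:
x2 = cos(70)*3.6818 - sin(70)*-5.3375 + 0.7
= 6.9748


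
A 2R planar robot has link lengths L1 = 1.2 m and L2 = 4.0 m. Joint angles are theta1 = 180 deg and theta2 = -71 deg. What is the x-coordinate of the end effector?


Convert angles to radians: theta1 = 3.1416, theta2 = -1.2392
x = L1*cos(theta1) + L2*cos(theta1+theta2)
x = -1.2 + -1.3023
x = -2.5023


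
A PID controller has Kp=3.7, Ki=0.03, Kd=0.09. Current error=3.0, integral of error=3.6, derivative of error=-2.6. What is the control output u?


u = Kp*e + Ki*int(e) + Kd*de/dt
= 3.7*3.0 + 0.03*3.6 + 0.09*(-2.6)
= 11.1 + 0.108 + -0.234
= 10.974


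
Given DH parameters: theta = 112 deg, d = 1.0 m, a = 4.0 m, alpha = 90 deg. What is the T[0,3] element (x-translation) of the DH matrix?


T[0,3] = a * cos(theta)
= 4.0 * cos(112 deg)
= 4.0 * -0.3746
= -1.4984


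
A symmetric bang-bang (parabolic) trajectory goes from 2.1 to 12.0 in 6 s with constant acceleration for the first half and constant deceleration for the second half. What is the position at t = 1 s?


Symmetric rest-to-rest: each phase covers (pf-p0)/2 in time T/2. 0.5*a*(T/2)^2 = (pf-p0)/2 => a = 4*(pf-p0)/T^2
a = 4*(12.0-2.1)/6^2 = 1.1
t = 1 is in the acceleration phase (t <= T/2).
p = p0 + 0.5*a*t^2 = 2.1 + 0.5*1.1*1^2
= 2.65


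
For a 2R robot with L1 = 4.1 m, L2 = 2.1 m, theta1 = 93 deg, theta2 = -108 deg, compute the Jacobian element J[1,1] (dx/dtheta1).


J[1,1] = -L1*sin(t1) - L2*sin(t1+t2)
= -4.1*sin(93) - 2.1*sin(-15)
= -3.5509


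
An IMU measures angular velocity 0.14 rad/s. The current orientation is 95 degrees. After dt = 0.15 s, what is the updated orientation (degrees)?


delta_theta = w * dt = 0.14 * 0.15 = 0.021 rad
= 1.2032 deg
theta_new = 95 + 1.2032 = 96.2032 deg


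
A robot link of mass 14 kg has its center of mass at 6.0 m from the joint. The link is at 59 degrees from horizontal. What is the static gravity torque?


tau = m*g*L*cos(angle)
= 14 * 9.81 * 6.0 * cos(59 deg)
= 14 * 9.81 * 6.0 * 0.515
= 424.412 Nm


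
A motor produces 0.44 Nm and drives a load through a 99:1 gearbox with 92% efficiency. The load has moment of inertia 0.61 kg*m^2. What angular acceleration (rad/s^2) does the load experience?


tau_out = tau_motor * N * eta
= 0.44 * 99 * 0.92 = 40.0752 Nm
alpha = tau_out / I = 40.0752 / 0.61
= 65.697 rad/s^2


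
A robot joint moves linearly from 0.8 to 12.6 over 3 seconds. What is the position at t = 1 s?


s = t/T = 1/3 = 0.3333
p(t) = p0 + (pf-p0)*s
= 0.8 + (12.6 - 0.8) * 0.3333
= 4.7333


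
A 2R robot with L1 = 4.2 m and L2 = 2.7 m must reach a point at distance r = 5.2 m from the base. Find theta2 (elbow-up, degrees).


cos(theta2) = (r^2 - L1^2 - L2^2) / (2*L1*L2)
cos(theta2) = (27.04 - 17.64 - 7.29) / 22.68
cos(theta2) = 0.093034
theta2 = 84.6619 degrees


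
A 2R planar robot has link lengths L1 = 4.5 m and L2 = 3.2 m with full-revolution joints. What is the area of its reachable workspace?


r_max = L1 + L2 = 7.7 m
r_min = |L1 - L2| = 1.3 m
Area = pi*(r_max^2 - r_min^2)
= pi*(59.29 - 1.69)
= pi * 57.6
= 180.9557 m^2


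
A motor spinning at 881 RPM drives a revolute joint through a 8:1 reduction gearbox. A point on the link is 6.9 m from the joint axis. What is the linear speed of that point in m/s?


omega_motor = 881 * 2*pi/60 = 92.2581 rad/s
omega_joint = omega_motor / 8 = 11.5323 rad/s
v = omega_joint * r = 11.5323 * 6.9
= 79.5726 m/s


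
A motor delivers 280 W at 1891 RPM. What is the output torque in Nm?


omega = 1891 * 2*pi/60 = 198.0251 rad/s
tau = P / omega = 280 / 198.0251
= 1.414 Nm


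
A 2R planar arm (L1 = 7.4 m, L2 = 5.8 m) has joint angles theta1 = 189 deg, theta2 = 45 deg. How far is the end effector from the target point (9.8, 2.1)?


End effector via forward kinematics:
x = L1*cos(t1) + L2*cos(t1+t2) = -10.718
y = L1*sin(t1) + L2*sin(t1+t2) = -5.8499
Distance to target:
d = sqrt((9.8 - -10.718)^2 + (2.1 - -5.8499)^2)
= sqrt(420.9903 + 63.2011)
= 22.0044 m


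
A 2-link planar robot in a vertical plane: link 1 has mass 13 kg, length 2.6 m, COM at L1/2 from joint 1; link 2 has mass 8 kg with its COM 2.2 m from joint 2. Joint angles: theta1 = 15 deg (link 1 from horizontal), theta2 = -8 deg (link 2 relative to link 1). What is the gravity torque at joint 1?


Horizontal distance from joint 1 to link-1 COM:
  x_c1 = (L1/2)*cos(t1) = 1.3 * 0.9659 = 1.2557 m
Horizontal distance from joint 1 to link-2 COM:
  x_c2 = L1*cos(t1) + Lc2*cos(t1+t2)
       = 2.6*0.9659 + 2.2*0.9925 = 4.695 m
tau1 = m1*g*x_c1 + m2*g*x_c2
     = 13*9.81*1.2557 + 8*9.81*4.695
     = 160.1399 + 368.4643
     = 528.6042 Nm


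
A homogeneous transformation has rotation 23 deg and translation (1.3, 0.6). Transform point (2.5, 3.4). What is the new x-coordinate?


x' = cos(theta)*px - sin(theta)*py + tx
= 0.9205*2.5 - 0.3907*3.4 + 1.3
= 2.2728


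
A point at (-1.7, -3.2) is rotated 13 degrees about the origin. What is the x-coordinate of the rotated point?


x' = x*cos(theta) - y*sin(theta)
cos(13 deg) = 0.9744, sin(13 deg) = 0.225
x' = -1.7 * 0.9744 - -3.2 * 0.225
= -1.6564 - -0.7198
= -0.9366


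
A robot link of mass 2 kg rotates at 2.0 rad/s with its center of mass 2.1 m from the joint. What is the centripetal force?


F = m * omega^2 * r
= 2 * 2.0^2 * 2.1
= 2 * 4.0 * 2.1
= 16.8 N


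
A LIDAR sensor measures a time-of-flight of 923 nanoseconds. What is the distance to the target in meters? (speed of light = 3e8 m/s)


tof = 923 ns = 9.23e-07 s
dist = c * tof / 2
= 3e8 * 9.23e-07 / 2
= 138.45 m


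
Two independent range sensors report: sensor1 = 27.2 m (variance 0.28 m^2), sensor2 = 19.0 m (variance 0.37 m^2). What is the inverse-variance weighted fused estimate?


w1 = (1/var1) / (1/var1 + 1/var2)
   = 3.5714 / (3.5714 + 2.7027) = 0.5692
w2 = 1 - w1 = 0.4308
fused = w1*s1 + w2*s2 = 15.4831 + 8.1846
= 23.6677 m


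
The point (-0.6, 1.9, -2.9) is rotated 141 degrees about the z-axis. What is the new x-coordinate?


Rotation about z-axis: x' = x*cos(theta) - y*sin(theta)
= -0.6 * -0.7771 - 1.9 * 0.6293
= -0.7294


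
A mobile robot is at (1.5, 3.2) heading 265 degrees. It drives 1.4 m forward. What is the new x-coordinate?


x_new = x0 + d*cos(theta)
= 1.5 + 1.4*cos(265)
= 1.5 + -0.122
= 1.378


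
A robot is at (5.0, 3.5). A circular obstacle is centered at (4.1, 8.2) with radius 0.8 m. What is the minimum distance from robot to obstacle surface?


center_dist = sqrt((5.0-4.1)^2 + (3.5-8.2)^2)
= sqrt(0.81 + 22.09)
= 4.7854
min_dist = center_dist - radius = 4.7854 - 0.8 = 3.9854 m


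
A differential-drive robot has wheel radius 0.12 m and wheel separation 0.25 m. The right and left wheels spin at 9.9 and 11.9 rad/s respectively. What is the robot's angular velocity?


vR = r*wR = 0.12*9.9 = 1.188 m/s
vL = r*wL = 0.12*11.9 = 1.428 m/s
v = (vR+vL)/2 = 1.308 m/s
omega = (vR-vL)/L = -0.96 rad/s
angular velocity = -0.96 rad/s


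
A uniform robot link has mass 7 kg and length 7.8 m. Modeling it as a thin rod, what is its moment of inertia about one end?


I = (1/3) * m * L^2
= (1/3) * 7 * 7.8^2
= 0.333333 * 7 * 60.84
= 141.96 kg*m^2


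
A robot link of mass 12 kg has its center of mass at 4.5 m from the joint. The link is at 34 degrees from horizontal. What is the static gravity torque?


tau = m*g*L*cos(angle)
= 12 * 9.81 * 4.5 * cos(34 deg)
= 12 * 9.81 * 4.5 * 0.829
= 439.1744 Nm


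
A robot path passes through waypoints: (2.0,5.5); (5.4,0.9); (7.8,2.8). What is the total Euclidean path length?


Segment lengths:
  seg1 = sqrt((3.4)^2 + (-4.6)^2) = 5.7201
  seg2 = sqrt((2.4)^2 + (1.9)^2) = 3.061
Total = 8.7812


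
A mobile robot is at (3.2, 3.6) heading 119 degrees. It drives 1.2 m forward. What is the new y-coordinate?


y_new = y0 + d*sin(theta)
= 3.6 + 1.2*sin(119)
= 3.6 + 1.0495
= 4.6495


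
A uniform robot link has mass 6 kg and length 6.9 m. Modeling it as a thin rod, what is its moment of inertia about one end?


I = (1/3) * m * L^2
= (1/3) * 6 * 6.9^2
= 0.333333 * 6 * 47.61
= 95.22 kg*m^2


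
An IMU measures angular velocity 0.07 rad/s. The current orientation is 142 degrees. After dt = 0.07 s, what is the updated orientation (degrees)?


delta_theta = w * dt = 0.07 * 0.07 = 0.0049 rad
= 0.2807 deg
theta_new = 142 + 0.2807 = 142.2807 deg


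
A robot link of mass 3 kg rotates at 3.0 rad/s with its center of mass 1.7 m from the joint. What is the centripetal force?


F = m * omega^2 * r
= 3 * 3.0^2 * 1.7
= 3 * 9.0 * 1.7
= 45.9 N


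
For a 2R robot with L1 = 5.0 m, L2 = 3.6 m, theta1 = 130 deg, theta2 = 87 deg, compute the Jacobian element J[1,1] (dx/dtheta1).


J[1,1] = -L1*sin(t1) - L2*sin(t1+t2)
= -5.0*sin(130) - 3.6*sin(217)
= -1.6637


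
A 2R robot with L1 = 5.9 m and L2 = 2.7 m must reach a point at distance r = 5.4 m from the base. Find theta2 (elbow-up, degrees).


cos(theta2) = (r^2 - L1^2 - L2^2) / (2*L1*L2)
cos(theta2) = (29.16 - 34.81 - 7.29) / 31.86
cos(theta2) = -0.406152
theta2 = 113.9633 degrees


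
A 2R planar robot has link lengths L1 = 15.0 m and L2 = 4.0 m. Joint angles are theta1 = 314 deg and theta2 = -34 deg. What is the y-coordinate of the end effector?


Convert angles to radians: theta1 = 5.4803, theta2 = -0.5934
y = L1*sin(theta1) + L2*sin(theta1+theta2)
y = -10.7901 + -3.9392
y = -14.7293


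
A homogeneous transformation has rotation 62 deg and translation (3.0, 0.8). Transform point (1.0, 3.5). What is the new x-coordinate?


x' = cos(theta)*px - sin(theta)*py + tx
= 0.4695*1.0 - 0.8829*3.5 + 3.0
= 0.3792


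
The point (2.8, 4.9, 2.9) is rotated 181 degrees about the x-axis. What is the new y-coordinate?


Rotation about x-axis: y' = y*cos(theta) - z*sin(theta)
= 4.9 * -0.9998 - 2.9 * -0.0175
= -4.8486


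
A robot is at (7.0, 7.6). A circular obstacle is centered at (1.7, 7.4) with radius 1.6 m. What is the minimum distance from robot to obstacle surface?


center_dist = sqrt((7.0-1.7)^2 + (7.6-7.4)^2)
= sqrt(28.09 + 0.04)
= 5.3038
min_dist = center_dist - radius = 5.3038 - 1.6 = 3.7038 m


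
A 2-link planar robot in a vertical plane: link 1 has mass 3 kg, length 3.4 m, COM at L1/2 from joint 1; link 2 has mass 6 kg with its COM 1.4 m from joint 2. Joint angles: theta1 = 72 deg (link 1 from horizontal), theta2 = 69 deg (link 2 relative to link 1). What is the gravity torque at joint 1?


Horizontal distance from joint 1 to link-1 COM:
  x_c1 = (L1/2)*cos(t1) = 1.7 * 0.309 = 0.5253 m
Horizontal distance from joint 1 to link-2 COM:
  x_c2 = L1*cos(t1) + Lc2*cos(t1+t2)
       = 3.4*0.309 + 1.4*-0.7771 = -0.0373 m
tau1 = m1*g*x_c1 + m2*g*x_c2
     = 3*9.81*0.5253 + 6*9.81*-0.0373
     = 15.4604 + -2.1982
     = 13.2622 Nm


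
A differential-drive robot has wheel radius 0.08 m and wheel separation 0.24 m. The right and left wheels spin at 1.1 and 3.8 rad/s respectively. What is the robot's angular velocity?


vR = r*wR = 0.08*1.1 = 0.088 m/s
vL = r*wL = 0.08*3.8 = 0.304 m/s
v = (vR+vL)/2 = 0.196 m/s
omega = (vR-vL)/L = -0.9 rad/s
angular velocity = -0.9 rad/s


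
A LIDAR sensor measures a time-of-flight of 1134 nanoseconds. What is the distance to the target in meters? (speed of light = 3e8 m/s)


tof = 1134 ns = 1.134e-06 s
dist = c * tof / 2
= 3e8 * 1.134e-06 / 2
= 170.1 m


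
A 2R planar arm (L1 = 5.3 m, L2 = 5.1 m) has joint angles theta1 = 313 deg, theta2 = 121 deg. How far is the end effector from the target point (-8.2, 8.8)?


End effector via forward kinematics:
x = L1*cos(t1) + L2*cos(t1+t2) = 5.0203
y = L1*sin(t1) + L2*sin(t1+t2) = 1.0263
Distance to target:
d = sqrt((-8.2 - 5.0203)^2 + (8.8 - 1.0263)^2)
= sqrt(174.7774 + 60.431)
= 15.3365 m


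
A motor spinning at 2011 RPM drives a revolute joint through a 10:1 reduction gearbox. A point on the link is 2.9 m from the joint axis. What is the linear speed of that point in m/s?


omega_motor = 2011 * 2*pi/60 = 210.5914 rad/s
omega_joint = omega_motor / 10 = 21.0591 rad/s
v = omega_joint * r = 21.0591 * 2.9
= 61.0715 m/s


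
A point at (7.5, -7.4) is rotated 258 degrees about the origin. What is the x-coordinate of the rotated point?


x' = x*cos(theta) - y*sin(theta)
cos(258 deg) = -0.2079, sin(258 deg) = -0.9781
x' = 7.5 * -0.2079 - -7.4 * -0.9781
= -1.5593 - 7.2383
= -8.7976


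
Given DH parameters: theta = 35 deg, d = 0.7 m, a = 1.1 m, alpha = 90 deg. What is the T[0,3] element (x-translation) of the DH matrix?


T[0,3] = a * cos(theta)
= 1.1 * cos(35 deg)
= 1.1 * 0.8192
= 0.9011


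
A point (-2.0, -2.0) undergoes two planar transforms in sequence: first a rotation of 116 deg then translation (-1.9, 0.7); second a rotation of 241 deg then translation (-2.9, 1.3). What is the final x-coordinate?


After transform 1:
x1 = cos(116)*-2.0 - sin(116)*-2.0 + -1.9 = 0.7743
y1 = sin(116)*-2.0 + cos(116)*-2.0 + 0.7 = -0.2208
After transform 2:
x2 = cos(241)*0.7743 - sin(241)*-0.2208 + -2.9
= -3.4686


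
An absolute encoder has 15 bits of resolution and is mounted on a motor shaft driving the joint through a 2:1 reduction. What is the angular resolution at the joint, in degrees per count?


counts = 2^15 = 32768
effective counts at joint = 32768 * 2 = 65536
resolution = 360 / 65536
= 0.0055 deg/count


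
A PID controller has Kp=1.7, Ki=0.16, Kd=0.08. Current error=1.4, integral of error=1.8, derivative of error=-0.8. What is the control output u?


u = Kp*e + Ki*int(e) + Kd*de/dt
= 1.7*1.4 + 0.16*1.8 + 0.08*(-0.8)
= 2.38 + 0.288 + -0.064
= 2.604


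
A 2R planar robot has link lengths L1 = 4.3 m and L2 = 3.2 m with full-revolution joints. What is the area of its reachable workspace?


r_max = L1 + L2 = 7.5 m
r_min = |L1 - L2| = 1.1 m
Area = pi*(r_max^2 - r_min^2)
= pi*(56.25 - 1.21)
= pi * 55.04
= 172.9133 m^2


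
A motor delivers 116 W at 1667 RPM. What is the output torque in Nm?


omega = 1667 * 2*pi/60 = 174.5678 rad/s
tau = P / omega = 116 / 174.5678
= 0.6645 Nm


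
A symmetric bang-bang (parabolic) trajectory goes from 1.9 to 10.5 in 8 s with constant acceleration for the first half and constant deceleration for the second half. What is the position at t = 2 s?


Symmetric rest-to-rest: each phase covers (pf-p0)/2 in time T/2. 0.5*a*(T/2)^2 = (pf-p0)/2 => a = 4*(pf-p0)/T^2
a = 4*(10.5-1.9)/8^2 = 0.5375
t = 2 is in the acceleration phase (t <= T/2).
p = p0 + 0.5*a*t^2 = 1.9 + 0.5*0.5375*2^2
= 2.975


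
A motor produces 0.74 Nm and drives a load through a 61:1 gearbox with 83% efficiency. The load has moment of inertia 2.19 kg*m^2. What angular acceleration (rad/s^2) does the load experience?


tau_out = tau_motor * N * eta
= 0.74 * 61 * 0.83 = 37.4662 Nm
alpha = tau_out / I = 37.4662 / 2.19
= 17.1079 rad/s^2


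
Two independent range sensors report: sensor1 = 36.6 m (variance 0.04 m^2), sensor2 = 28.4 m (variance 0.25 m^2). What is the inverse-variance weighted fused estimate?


w1 = (1/var1) / (1/var1 + 1/var2)
   = 25.0 / (25.0 + 4.0) = 0.8621
w2 = 1 - w1 = 0.1379
fused = w1*s1 + w2*s2 = 31.5517 + 3.9172
= 35.469 m


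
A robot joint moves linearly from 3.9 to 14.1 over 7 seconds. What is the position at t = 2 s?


s = t/T = 2/7 = 0.2857
p(t) = p0 + (pf-p0)*s
= 3.9 + (14.1 - 3.9) * 0.2857
= 6.8143


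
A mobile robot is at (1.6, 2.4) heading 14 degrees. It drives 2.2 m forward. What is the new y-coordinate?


y_new = y0 + d*sin(theta)
= 2.4 + 2.2*sin(14)
= 2.4 + 0.5322
= 2.9322


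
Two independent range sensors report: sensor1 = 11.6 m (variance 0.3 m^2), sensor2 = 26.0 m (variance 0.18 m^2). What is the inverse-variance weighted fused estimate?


w1 = (1/var1) / (1/var1 + 1/var2)
   = 3.3333 / (3.3333 + 5.5556) = 0.375
w2 = 1 - w1 = 0.625
fused = w1*s1 + w2*s2 = 4.35 + 16.25
= 20.6 m


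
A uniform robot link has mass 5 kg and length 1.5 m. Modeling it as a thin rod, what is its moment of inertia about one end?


I = (1/3) * m * L^2
= (1/3) * 5 * 1.5^2
= 0.333333 * 5 * 2.25
= 3.75 kg*m^2


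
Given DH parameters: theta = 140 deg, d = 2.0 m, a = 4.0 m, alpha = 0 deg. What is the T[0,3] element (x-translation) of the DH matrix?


T[0,3] = a * cos(theta)
= 4.0 * cos(140 deg)
= 4.0 * -0.766
= -3.0642


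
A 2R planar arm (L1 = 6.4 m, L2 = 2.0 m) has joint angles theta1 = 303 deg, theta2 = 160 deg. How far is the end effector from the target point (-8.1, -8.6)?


End effector via forward kinematics:
x = L1*cos(t1) + L2*cos(t1+t2) = 3.0358
y = L1*sin(t1) + L2*sin(t1+t2) = -3.4188
Distance to target:
d = sqrt((-8.1 - 3.0358)^2 + (-8.6 - -3.4188)^2)
= sqrt(124.0058 + 26.8453)
= 12.2821 m


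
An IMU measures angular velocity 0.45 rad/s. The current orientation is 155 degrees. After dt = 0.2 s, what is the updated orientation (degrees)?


delta_theta = w * dt = 0.45 * 0.2 = 0.09 rad
= 5.1566 deg
theta_new = 155 + 5.1566 = 160.1566 deg


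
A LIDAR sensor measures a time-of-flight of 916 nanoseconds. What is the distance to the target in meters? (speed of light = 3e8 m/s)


tof = 916 ns = 9.16e-07 s
dist = c * tof / 2
= 3e8 * 9.16e-07 / 2
= 137.4 m


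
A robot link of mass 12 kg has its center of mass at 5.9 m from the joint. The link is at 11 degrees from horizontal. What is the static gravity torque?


tau = m*g*L*cos(angle)
= 12 * 9.81 * 5.9 * cos(11 deg)
= 12 * 9.81 * 5.9 * 0.9816
= 681.7872 Nm


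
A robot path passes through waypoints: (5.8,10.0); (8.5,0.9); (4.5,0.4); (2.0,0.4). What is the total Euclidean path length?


Segment lengths:
  seg1 = sqrt((2.7)^2 + (-9.1)^2) = 9.4921
  seg2 = sqrt((-4.0)^2 + (-0.5)^2) = 4.0311
  seg3 = sqrt((-2.5)^2 + (0.0)^2) = 2.5
Total = 16.0232


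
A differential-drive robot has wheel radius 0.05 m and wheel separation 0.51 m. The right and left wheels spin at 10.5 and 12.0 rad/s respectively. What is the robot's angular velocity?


vR = r*wR = 0.05*10.5 = 0.525 m/s
vL = r*wL = 0.05*12.0 = 0.6 m/s
v = (vR+vL)/2 = 0.5625 m/s
omega = (vR-vL)/L = -0.1471 rad/s
angular velocity = -0.1471 rad/s


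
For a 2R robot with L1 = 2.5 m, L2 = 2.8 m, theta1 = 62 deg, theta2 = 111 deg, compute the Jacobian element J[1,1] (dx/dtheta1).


J[1,1] = -L1*sin(t1) - L2*sin(t1+t2)
= -2.5*sin(62) - 2.8*sin(173)
= -2.5486


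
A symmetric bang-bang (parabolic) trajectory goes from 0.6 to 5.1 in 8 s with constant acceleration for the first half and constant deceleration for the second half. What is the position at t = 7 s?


Symmetric rest-to-rest: each phase covers (pf-p0)/2 in time T/2. 0.5*a*(T/2)^2 = (pf-p0)/2 => a = 4*(pf-p0)/T^2
a = 4*(5.1-0.6)/8^2 = 0.2812
t = 7 is in the deceleration phase (t > T/2).
p = pf - 0.5*a*(T-t)^2 = 5.1 - 0.5*0.2812*1^2
= 4.9594


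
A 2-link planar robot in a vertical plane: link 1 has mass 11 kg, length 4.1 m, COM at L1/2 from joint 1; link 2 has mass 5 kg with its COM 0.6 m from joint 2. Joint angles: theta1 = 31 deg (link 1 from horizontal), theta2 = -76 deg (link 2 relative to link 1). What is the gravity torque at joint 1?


Horizontal distance from joint 1 to link-1 COM:
  x_c1 = (L1/2)*cos(t1) = 2.05 * 0.8572 = 1.7572 m
Horizontal distance from joint 1 to link-2 COM:
  x_c2 = L1*cos(t1) + Lc2*cos(t1+t2)
       = 4.1*0.8572 + 0.6*0.7071 = 3.9387 m
tau1 = m1*g*x_c1 + m2*g*x_c2
     = 11*9.81*1.7572 + 5*9.81*3.9387
     = 189.6187 + 193.1908
     = 382.8095 Nm


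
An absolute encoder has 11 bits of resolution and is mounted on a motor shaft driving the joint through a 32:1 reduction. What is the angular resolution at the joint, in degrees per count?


counts = 2^11 = 2048
effective counts at joint = 2048 * 32 = 65536
resolution = 360 / 65536
= 0.0055 deg/count


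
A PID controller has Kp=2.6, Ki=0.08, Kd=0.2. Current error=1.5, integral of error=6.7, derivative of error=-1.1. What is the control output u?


u = Kp*e + Ki*int(e) + Kd*de/dt
= 2.6*1.5 + 0.08*6.7 + 0.2*(-1.1)
= 3.9 + 0.536 + -0.22
= 4.216


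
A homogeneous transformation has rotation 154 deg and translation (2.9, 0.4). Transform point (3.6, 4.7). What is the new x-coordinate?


x' = cos(theta)*px - sin(theta)*py + tx
= -0.8988*3.6 - 0.4384*4.7 + 2.9
= -2.396


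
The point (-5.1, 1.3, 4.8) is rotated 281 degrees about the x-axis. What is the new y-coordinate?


Rotation about x-axis: y' = y*cos(theta) - z*sin(theta)
= 1.3 * 0.1908 - 4.8 * -0.9816
= 4.9599


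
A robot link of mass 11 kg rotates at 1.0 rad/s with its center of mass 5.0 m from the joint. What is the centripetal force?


F = m * omega^2 * r
= 11 * 1.0^2 * 5.0
= 11 * 1.0 * 5.0
= 55.0 N


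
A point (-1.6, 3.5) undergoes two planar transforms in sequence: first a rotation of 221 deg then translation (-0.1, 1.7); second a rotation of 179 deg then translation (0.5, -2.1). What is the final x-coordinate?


After transform 1:
x1 = cos(221)*-1.6 - sin(221)*3.5 + -0.1 = 3.4037
y1 = sin(221)*-1.6 + cos(221)*3.5 + 1.7 = 0.1082
After transform 2:
x2 = cos(179)*3.4037 - sin(179)*0.1082 + 0.5
= -2.9051


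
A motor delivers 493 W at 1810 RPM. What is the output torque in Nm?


omega = 1810 * 2*pi/60 = 189.5428 rad/s
tau = P / omega = 493 / 189.5428
= 2.601 Nm


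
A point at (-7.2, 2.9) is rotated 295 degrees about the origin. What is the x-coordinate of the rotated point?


x' = x*cos(theta) - y*sin(theta)
cos(295 deg) = 0.4226, sin(295 deg) = -0.9063
x' = -7.2 * 0.4226 - 2.9 * -0.9063
= -3.0429 - -2.6283
= -0.4146


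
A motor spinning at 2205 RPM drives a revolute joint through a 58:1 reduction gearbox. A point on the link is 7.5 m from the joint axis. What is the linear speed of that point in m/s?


omega_motor = 2205 * 2*pi/60 = 230.9071 rad/s
omega_joint = omega_motor / 58 = 3.9812 rad/s
v = omega_joint * r = 3.9812 * 7.5
= 29.8587 m/s


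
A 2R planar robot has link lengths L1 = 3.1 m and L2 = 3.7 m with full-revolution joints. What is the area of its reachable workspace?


r_max = L1 + L2 = 6.8 m
r_min = |L1 - L2| = 0.6 m
Area = pi*(r_max^2 - r_min^2)
= pi*(46.24 - 0.36)
= pi * 45.88
= 144.1363 m^2


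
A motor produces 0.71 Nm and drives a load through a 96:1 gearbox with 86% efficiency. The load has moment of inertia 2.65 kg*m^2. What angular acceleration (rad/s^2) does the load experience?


tau_out = tau_motor * N * eta
= 0.71 * 96 * 0.86 = 58.6176 Nm
alpha = tau_out / I = 58.6176 / 2.65
= 22.1198 rad/s^2


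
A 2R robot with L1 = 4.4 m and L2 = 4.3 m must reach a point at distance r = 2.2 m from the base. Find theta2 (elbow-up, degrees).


cos(theta2) = (r^2 - L1^2 - L2^2) / (2*L1*L2)
cos(theta2) = (4.84 - 19.36 - 18.49) / 37.84
cos(theta2) = -0.872357
theta2 = 150.7337 degrees


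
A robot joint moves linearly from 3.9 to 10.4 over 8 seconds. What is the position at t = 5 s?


s = t/T = 5/8 = 0.625
p(t) = p0 + (pf-p0)*s
= 3.9 + (10.4 - 3.9) * 0.625
= 7.9625


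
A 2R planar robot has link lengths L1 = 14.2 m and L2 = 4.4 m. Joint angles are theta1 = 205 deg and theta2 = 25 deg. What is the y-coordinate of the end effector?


Convert angles to radians: theta1 = 3.5779, theta2 = 0.4363
y = L1*sin(theta1) + L2*sin(theta1+theta2)
y = -6.0012 + -3.3706
y = -9.3718


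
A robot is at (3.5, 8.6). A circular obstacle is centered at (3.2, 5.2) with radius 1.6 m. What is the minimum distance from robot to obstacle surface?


center_dist = sqrt((3.5-3.2)^2 + (8.6-5.2)^2)
= sqrt(0.09 + 11.56)
= 3.4132
min_dist = center_dist - radius = 3.4132 - 1.6 = 1.8132 m


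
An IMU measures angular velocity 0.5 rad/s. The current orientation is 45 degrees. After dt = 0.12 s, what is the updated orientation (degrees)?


delta_theta = w * dt = 0.5 * 0.12 = 0.06 rad
= 3.4377 deg
theta_new = 45 + 3.4377 = 48.4377 deg


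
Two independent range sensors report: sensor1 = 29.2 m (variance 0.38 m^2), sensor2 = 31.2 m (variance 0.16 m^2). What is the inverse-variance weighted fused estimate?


w1 = (1/var1) / (1/var1 + 1/var2)
   = 2.6316 / (2.6316 + 6.25) = 0.2963
w2 = 1 - w1 = 0.7037
fused = w1*s1 + w2*s2 = 8.6519 + 21.9556
= 30.6074 m


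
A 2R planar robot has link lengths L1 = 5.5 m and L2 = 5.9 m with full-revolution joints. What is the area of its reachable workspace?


r_max = L1 + L2 = 11.4 m
r_min = |L1 - L2| = 0.4 m
Area = pi*(r_max^2 - r_min^2)
= pi*(129.96 - 0.16)
= pi * 129.8
= 407.7787 m^2


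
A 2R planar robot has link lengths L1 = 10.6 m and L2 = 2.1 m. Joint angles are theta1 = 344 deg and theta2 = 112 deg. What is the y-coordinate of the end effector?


Convert angles to radians: theta1 = 6.0039, theta2 = 1.9548
y = L1*sin(theta1) + L2*sin(theta1+theta2)
y = -2.9218 + 2.0885
y = -0.8333


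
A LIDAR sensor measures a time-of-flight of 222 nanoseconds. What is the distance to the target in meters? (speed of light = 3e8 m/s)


tof = 222 ns = 2.22e-07 s
dist = c * tof / 2
= 3e8 * 2.22e-07 / 2
= 33.3 m


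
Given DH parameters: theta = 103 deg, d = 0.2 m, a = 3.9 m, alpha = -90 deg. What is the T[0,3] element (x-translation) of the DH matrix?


T[0,3] = a * cos(theta)
= 3.9 * cos(103 deg)
= 3.9 * -0.225
= -0.8773


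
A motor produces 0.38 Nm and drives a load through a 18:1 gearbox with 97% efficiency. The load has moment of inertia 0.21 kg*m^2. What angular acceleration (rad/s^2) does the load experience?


tau_out = tau_motor * N * eta
= 0.38 * 18 * 0.97 = 6.6348 Nm
alpha = tau_out / I = 6.6348 / 0.21
= 31.5943 rad/s^2


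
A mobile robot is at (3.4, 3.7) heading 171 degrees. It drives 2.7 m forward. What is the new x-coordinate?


x_new = x0 + d*cos(theta)
= 3.4 + 2.7*cos(171)
= 3.4 + -2.6668
= 0.7332


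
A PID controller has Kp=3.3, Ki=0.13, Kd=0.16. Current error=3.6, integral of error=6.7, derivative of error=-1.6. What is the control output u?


u = Kp*e + Ki*int(e) + Kd*de/dt
= 3.3*3.6 + 0.13*6.7 + 0.16*(-1.6)
= 11.88 + 0.871 + -0.256
= 12.495


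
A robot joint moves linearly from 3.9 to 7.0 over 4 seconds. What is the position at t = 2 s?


s = t/T = 2/4 = 0.5
p(t) = p0 + (pf-p0)*s
= 3.9 + (7.0 - 3.9) * 0.5
= 5.45


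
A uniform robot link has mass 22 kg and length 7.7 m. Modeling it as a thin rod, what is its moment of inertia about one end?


I = (1/3) * m * L^2
= (1/3) * 22 * 7.7^2
= 0.333333 * 22 * 59.29
= 434.7933 kg*m^2


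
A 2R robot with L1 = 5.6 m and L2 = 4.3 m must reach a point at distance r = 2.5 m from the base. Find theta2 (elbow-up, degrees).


cos(theta2) = (r^2 - L1^2 - L2^2) / (2*L1*L2)
cos(theta2) = (6.25 - 31.36 - 18.49) / 48.16
cos(theta2) = -0.905316
theta2 = 154.8658 degrees


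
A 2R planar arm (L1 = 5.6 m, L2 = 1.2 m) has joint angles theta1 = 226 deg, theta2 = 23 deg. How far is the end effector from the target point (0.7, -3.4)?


End effector via forward kinematics:
x = L1*cos(t1) + L2*cos(t1+t2) = -4.3201
y = L1*sin(t1) + L2*sin(t1+t2) = -5.1486
Distance to target:
d = sqrt((0.7 - -4.3201)^2 + (-3.4 - -5.1486)^2)
= sqrt(25.2017 + 3.0576)
= 5.3159 m


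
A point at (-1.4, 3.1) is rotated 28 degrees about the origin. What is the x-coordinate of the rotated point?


x' = x*cos(theta) - y*sin(theta)
cos(28 deg) = 0.8829, sin(28 deg) = 0.4695
x' = -1.4 * 0.8829 - 3.1 * 0.4695
= -1.2361 - 1.4554
= -2.6915


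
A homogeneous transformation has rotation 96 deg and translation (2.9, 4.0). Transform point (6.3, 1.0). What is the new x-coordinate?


x' = cos(theta)*px - sin(theta)*py + tx
= -0.1045*6.3 - 0.9945*1.0 + 2.9
= 1.2469


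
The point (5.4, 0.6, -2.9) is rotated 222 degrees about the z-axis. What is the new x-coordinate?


Rotation about z-axis: x' = x*cos(theta) - y*sin(theta)
= 5.4 * -0.7431 - 0.6 * -0.6691
= -3.6115


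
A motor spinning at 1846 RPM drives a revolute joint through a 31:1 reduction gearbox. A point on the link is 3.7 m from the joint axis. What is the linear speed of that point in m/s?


omega_motor = 1846 * 2*pi/60 = 193.3127 rad/s
omega_joint = omega_motor / 31 = 6.2359 rad/s
v = omega_joint * r = 6.2359 * 3.7
= 23.0728 m/s


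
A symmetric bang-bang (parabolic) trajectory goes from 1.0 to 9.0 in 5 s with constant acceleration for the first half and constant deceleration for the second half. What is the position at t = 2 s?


Symmetric rest-to-rest: each phase covers (pf-p0)/2 in time T/2. 0.5*a*(T/2)^2 = (pf-p0)/2 => a = 4*(pf-p0)/T^2
a = 4*(9.0-1.0)/5^2 = 1.28
t = 2 is in the acceleration phase (t <= T/2).
p = p0 + 0.5*a*t^2 = 1.0 + 0.5*1.28*2^2
= 3.56


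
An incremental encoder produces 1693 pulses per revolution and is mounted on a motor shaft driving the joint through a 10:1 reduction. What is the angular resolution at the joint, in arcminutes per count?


counts per rev = 1693
effective counts at joint = 1693 * 10 = 16930
resolution = 360*60 / 16930
= 1.2758 arcmin/count


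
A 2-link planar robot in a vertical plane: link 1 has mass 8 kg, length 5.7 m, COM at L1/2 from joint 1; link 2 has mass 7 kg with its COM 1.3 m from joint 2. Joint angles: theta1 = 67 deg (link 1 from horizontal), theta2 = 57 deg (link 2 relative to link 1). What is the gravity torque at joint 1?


Horizontal distance from joint 1 to link-1 COM:
  x_c1 = (L1/2)*cos(t1) = 2.85 * 0.3907 = 1.1136 m
Horizontal distance from joint 1 to link-2 COM:
  x_c2 = L1*cos(t1) + Lc2*cos(t1+t2)
       = 5.7*0.3907 + 1.3*-0.5592 = 1.5002 m
tau1 = m1*g*x_c1 + m2*g*x_c2
     = 8*9.81*1.1136 + 7*9.81*1.5002
     = 87.3941 + 103.0199
     = 190.4139 Nm


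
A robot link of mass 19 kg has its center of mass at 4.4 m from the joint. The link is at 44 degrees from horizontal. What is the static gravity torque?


tau = m*g*L*cos(angle)
= 19 * 9.81 * 4.4 * cos(44 deg)
= 19 * 9.81 * 4.4 * 0.7193
= 589.9421 Nm


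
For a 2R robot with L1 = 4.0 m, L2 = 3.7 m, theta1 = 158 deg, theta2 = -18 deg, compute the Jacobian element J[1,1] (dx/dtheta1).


J[1,1] = -L1*sin(t1) - L2*sin(t1+t2)
= -4.0*sin(158) - 3.7*sin(140)
= -3.8767


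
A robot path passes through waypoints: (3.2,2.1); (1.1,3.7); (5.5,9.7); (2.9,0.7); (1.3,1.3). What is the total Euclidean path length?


Segment lengths:
  seg1 = sqrt((-2.1)^2 + (1.6)^2) = 2.6401
  seg2 = sqrt((4.4)^2 + (6.0)^2) = 7.4404
  seg3 = sqrt((-2.6)^2 + (-9.0)^2) = 9.368
  seg4 = sqrt((-1.6)^2 + (0.6)^2) = 1.7088
Total = 21.1573


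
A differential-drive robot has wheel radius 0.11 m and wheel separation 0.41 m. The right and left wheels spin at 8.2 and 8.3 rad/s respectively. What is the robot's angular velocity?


vR = r*wR = 0.11*8.2 = 0.902 m/s
vL = r*wL = 0.11*8.3 = 0.913 m/s
v = (vR+vL)/2 = 0.9075 m/s
omega = (vR-vL)/L = -0.0268 rad/s
angular velocity = -0.0268 rad/s


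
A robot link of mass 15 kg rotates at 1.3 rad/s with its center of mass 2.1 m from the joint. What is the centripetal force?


F = m * omega^2 * r
= 15 * 1.3^2 * 2.1
= 15 * 1.69 * 2.1
= 53.235 N


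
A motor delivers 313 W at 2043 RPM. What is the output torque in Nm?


omega = 2043 * 2*pi/60 = 213.9425 rad/s
tau = P / omega = 313 / 213.9425
= 1.463 Nm


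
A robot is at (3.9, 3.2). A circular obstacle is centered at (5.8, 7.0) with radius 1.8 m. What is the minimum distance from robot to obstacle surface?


center_dist = sqrt((3.9-5.8)^2 + (3.2-7.0)^2)
= sqrt(3.61 + 14.44)
= 4.2485
min_dist = center_dist - radius = 4.2485 - 1.8 = 2.4485 m


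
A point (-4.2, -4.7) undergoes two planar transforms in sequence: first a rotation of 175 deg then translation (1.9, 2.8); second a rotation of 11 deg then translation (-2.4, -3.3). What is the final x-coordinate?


After transform 1:
x1 = cos(175)*-4.2 - sin(175)*-4.7 + 1.9 = 6.4936
y1 = sin(175)*-4.2 + cos(175)*-4.7 + 2.8 = 7.1161
After transform 2:
x2 = cos(11)*6.4936 - sin(11)*7.1161 + -2.4
= 2.6165


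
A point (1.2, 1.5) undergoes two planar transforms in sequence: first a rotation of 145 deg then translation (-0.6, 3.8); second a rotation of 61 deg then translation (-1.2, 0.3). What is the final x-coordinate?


After transform 1:
x1 = cos(145)*1.2 - sin(145)*1.5 + -0.6 = -2.4433
y1 = sin(145)*1.2 + cos(145)*1.5 + 3.8 = 3.2596
After transform 2:
x2 = cos(61)*-2.4433 - sin(61)*3.2596 + -1.2
= -5.2354


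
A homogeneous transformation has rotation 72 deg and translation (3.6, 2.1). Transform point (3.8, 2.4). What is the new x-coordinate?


x' = cos(theta)*px - sin(theta)*py + tx
= 0.309*3.8 - 0.9511*2.4 + 3.6
= 2.4917
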